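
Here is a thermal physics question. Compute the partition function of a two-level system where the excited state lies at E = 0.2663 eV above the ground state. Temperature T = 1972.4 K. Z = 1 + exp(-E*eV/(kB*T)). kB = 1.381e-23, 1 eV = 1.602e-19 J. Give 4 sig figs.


Step 1: Compute beta*E = E*eV/(kB*T) = 0.2663*1.602e-19/(1.381e-23*1972.4) = 1.566
Step 2: exp(-beta*E) = exp(-1.566) = 0.2088
Step 3: Z = 1 + 0.2088 = 1.209

1.209


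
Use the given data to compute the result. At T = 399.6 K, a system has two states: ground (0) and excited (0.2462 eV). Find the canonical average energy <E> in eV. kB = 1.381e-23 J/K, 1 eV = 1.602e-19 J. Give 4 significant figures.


Step 1: beta*E = 0.2462*1.602e-19/(1.381e-23*399.6) = 7.147
Step 2: exp(-beta*E) = 0.0007871
Step 3: <E> = 0.2462*0.0007871/(1+0.0007871) = 0.0001936 eV

0.0001936


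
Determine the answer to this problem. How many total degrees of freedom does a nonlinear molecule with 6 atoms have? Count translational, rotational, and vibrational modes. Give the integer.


Step 1: Translational DOF = 3
Step 2: Rotational DOF (nonlinear) = 3
Step 3: Vibrational DOF = 3*6 - 6 = 12
Step 4: Total = 3 + 3 + 12 = 18

18


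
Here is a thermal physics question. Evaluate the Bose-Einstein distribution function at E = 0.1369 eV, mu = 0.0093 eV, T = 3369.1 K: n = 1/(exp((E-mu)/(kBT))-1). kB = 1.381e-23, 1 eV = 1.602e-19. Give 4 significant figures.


Step 1: (E - mu) = 0.1276 eV
Step 2: x = (E-mu)*eV/(kB*T) = 0.1276*1.602e-19/(1.381e-23*3369.1) = 0.4393
Step 3: exp(x) = 1.552
Step 4: n = 1/(exp(x)-1) = 1.813

1.813


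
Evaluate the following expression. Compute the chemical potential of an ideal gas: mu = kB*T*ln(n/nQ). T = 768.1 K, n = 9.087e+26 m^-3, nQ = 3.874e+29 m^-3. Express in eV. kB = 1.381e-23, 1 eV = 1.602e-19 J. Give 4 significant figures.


Step 1: n/nQ = 9.087e+26/3.874e+29 = 0.002346
Step 2: ln(n/nQ) = -6.055
Step 3: mu = kB*T*ln(n/nQ) = 1.061e-20*-6.055 = -6.423e-20 J
Step 4: Convert to eV: -6.423e-20/1.602e-19 = -0.4009 eV

-0.4009


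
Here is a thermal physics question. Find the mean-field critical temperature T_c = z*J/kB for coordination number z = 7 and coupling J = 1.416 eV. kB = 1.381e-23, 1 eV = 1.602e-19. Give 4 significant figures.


Step 1: z*J = 7*1.416 = 9.912 eV
Step 2: Convert to Joules: 9.912*1.602e-19 = 1.588e-18 J
Step 3: T_c = 1.588e-18 / 1.381e-23 = 1.15e+05 K

1.15e+05


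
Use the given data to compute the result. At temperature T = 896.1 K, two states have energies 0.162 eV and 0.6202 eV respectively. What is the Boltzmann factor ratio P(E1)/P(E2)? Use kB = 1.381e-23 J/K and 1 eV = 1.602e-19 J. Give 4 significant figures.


Step 1: Compute energy difference dE = E1 - E2 = 0.162 - 0.6202 = -0.4582 eV
Step 2: Convert to Joules: dE_J = -0.4582 * 1.602e-19 = -7.34e-20 J
Step 3: Compute exponent = -dE_J / (kB * T) = -(-7.34e-20) / (1.381e-23 * 896.1) = 5.932
Step 4: P(E1)/P(E2) = exp(5.932) = 376.7

376.7


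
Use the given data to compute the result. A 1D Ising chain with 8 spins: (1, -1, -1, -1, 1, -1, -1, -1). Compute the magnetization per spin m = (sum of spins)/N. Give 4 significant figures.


Step 1: Count up spins (+1): 2, down spins (-1): 6
Step 2: Total magnetization M = 2 - 6 = -4
Step 3: m = M/N = -4/8 = -0.5

-0.5


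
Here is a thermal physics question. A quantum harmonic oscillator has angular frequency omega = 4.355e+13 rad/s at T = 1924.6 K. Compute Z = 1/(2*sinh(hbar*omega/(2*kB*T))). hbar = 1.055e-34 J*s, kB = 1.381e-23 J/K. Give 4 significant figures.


Step 1: Compute x = hbar*omega/(kB*T) = 1.055e-34*4.355e+13/(1.381e-23*1924.6) = 0.1729
Step 2: x/2 = 0.08643
Step 3: sinh(x/2) = 0.08654
Step 4: Z = 1/(2*0.08654) = 5.778

5.778


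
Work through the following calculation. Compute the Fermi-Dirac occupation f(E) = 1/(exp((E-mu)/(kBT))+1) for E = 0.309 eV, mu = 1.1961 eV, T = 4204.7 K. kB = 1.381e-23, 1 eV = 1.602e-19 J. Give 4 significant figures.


Step 1: (E - mu) = 0.309 - 1.1961 = -0.8871 eV
Step 2: Convert: (E-mu)*eV = -1.421e-19 J
Step 3: x = (E-mu)*eV/(kB*T) = -2.447
Step 4: f = 1/(exp(-2.447)+1) = 0.9204

0.9204


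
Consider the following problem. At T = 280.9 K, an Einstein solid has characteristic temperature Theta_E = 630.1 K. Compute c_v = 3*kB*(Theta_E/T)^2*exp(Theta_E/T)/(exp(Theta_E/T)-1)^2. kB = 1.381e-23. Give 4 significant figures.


Step 1: x = Theta_E/T = 630.1/280.9 = 2.243
Step 2: x^2 = 5.032
Step 3: exp(x) = 9.423
Step 4: c_v = 3*1.381e-23*5.032*9.423/(9.423-1)^2 = 2.769e-23

2.769e-23


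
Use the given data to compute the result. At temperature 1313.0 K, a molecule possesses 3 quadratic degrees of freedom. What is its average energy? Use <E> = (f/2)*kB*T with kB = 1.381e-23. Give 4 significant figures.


Step 1: f/2 = 3/2 = 1.5
Step 2: kB*T = 1.381e-23 * 1313.0 = 1.813e-20
Step 3: <E> = 1.5 * 1.813e-20 = 2.72e-20 J

2.72e-20


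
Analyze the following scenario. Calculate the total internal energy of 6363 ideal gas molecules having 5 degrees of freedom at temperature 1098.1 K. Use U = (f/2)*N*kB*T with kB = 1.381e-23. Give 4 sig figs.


Step 1: f/2 = 5/2 = 2.5
Step 2: N*kB*T = 6363*1.381e-23*1098.1 = 9.649e-17
Step 3: U = 2.5 * 9.649e-17 = 2.412e-16 J

2.412e-16


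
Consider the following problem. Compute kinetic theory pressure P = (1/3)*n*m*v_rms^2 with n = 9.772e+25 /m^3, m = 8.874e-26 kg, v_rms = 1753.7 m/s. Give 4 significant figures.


Step 1: v_rms^2 = 1753.7^2 = 3.075e+06
Step 2: n*m = 9.772e+25*8.874e-26 = 8.672
Step 3: P = (1/3)*8.672*3.075e+06 = 8.89e+06 Pa

8.89e+06


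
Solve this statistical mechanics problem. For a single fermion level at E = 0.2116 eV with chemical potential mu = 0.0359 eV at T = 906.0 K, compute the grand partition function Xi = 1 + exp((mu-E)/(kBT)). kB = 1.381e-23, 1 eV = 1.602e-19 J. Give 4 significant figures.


Step 1: (mu - E) = 0.0359 - 0.2116 = -0.1757 eV
Step 2: x = (mu-E)*eV/(kB*T) = -0.1757*1.602e-19/(1.381e-23*906.0) = -2.25
Step 3: exp(x) = 0.1054
Step 4: Xi = 1 + 0.1054 = 1.105

1.105


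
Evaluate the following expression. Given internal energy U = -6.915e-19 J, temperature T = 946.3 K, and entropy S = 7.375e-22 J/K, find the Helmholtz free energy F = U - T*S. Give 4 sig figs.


Step 1: T*S = 946.3 * 7.375e-22 = 6.979e-19 J
Step 2: F = U - T*S = -6.915e-19 - 6.979e-19
Step 3: F = -1.389e-18 J

-1.389e-18


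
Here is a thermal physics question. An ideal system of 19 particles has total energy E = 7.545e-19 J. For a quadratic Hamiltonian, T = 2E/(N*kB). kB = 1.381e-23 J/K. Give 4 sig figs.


Step 1: Numerator = 2*E = 2*7.545e-19 = 1.509e-18 J
Step 2: Denominator = N*kB = 19*1.381e-23 = 2.624e-22
Step 3: T = 1.509e-18 / 2.624e-22 = 5751 K

5751


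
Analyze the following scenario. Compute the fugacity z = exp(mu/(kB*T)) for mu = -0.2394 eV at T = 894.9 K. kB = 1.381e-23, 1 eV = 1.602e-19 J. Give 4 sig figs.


Step 1: Convert mu to Joules: -0.2394*1.602e-19 = -3.835e-20 J
Step 2: kB*T = 1.381e-23*894.9 = 1.236e-20 J
Step 3: mu/(kB*T) = -3.103
Step 4: z = exp(-3.103) = 0.0449

0.0449


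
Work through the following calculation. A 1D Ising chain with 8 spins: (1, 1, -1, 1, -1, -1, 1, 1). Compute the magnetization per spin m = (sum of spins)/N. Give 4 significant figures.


Step 1: Count up spins (+1): 5, down spins (-1): 3
Step 2: Total magnetization M = 5 - 3 = 2
Step 3: m = M/N = 2/8 = 0.25

0.25


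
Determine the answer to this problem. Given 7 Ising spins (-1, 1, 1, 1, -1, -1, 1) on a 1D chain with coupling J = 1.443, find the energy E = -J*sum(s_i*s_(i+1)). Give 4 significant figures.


Step 1: Nearest-neighbor products: -1, 1, 1, -1, 1, -1
Step 2: Sum of products = 0
Step 3: E = -1.443 * 0 = 0

0


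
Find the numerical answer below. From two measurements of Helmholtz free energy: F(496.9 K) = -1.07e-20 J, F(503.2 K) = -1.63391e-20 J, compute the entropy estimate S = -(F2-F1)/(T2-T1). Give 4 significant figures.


Step 1: dF = F2 - F1 = -1.63391e-20 - (-1.07e-20) = -5.6391e-21 J
Step 2: dT = T2 - T1 = 503.2 - 496.9 = 6.3 K
Step 3: S = -dF/dT = -(-5.6391e-21)/6.3 = 8.951e-22 J/K

8.951e-22


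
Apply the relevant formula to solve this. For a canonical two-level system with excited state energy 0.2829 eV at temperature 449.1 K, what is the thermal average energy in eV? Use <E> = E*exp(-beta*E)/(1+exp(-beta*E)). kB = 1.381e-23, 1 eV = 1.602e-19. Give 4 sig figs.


Step 1: beta*E = 0.2829*1.602e-19/(1.381e-23*449.1) = 7.307
Step 2: exp(-beta*E) = 0.0006706
Step 3: <E> = 0.2829*0.0006706/(1+0.0006706) = 0.0001896 eV

0.0001896


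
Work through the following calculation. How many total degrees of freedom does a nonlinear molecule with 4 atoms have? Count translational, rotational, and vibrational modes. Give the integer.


Step 1: Translational DOF = 3
Step 2: Rotational DOF (nonlinear) = 3
Step 3: Vibrational DOF = 3*4 - 6 = 6
Step 4: Total = 3 + 3 + 6 = 12

12


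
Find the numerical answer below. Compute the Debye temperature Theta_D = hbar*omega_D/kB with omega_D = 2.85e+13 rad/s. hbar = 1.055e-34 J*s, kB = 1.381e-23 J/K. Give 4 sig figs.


Step 1: hbar*omega_D = 1.055e-34 * 2.85e+13 = 3.007e-21 J
Step 2: Theta_D = 3.007e-21 / 1.381e-23
Step 3: Theta_D = 217.7 K

217.7


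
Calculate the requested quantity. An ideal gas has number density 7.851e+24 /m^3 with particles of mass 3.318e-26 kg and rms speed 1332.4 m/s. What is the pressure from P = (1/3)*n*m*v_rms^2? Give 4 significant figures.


Step 1: v_rms^2 = 1332.4^2 = 1.775e+06
Step 2: n*m = 7.851e+24*3.318e-26 = 0.2605
Step 3: P = (1/3)*0.2605*1.775e+06 = 1.542e+05 Pa

1.542e+05


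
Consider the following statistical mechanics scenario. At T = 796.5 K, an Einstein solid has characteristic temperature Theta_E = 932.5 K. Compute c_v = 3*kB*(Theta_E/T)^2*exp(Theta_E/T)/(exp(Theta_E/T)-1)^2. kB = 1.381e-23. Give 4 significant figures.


Step 1: x = Theta_E/T = 932.5/796.5 = 1.171
Step 2: x^2 = 1.371
Step 3: exp(x) = 3.224
Step 4: c_v = 3*1.381e-23*1.371*3.224/(3.224-1)^2 = 3.701e-23

3.701e-23


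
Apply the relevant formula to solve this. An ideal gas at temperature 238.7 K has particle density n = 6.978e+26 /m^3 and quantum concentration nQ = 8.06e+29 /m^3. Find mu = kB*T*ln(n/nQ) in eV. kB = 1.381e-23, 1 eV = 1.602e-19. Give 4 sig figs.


Step 1: n/nQ = 6.978e+26/8.06e+29 = 0.0008658
Step 2: ln(n/nQ) = -7.052
Step 3: mu = kB*T*ln(n/nQ) = 3.296e-21*-7.052 = -2.325e-20 J
Step 4: Convert to eV: -2.325e-20/1.602e-19 = -0.1451 eV

-0.1451


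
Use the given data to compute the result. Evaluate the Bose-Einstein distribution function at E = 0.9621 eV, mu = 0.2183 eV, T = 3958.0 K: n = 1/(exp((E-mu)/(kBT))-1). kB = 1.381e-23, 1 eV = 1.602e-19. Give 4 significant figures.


Step 1: (E - mu) = 0.7438 eV
Step 2: x = (E-mu)*eV/(kB*T) = 0.7438*1.602e-19/(1.381e-23*3958.0) = 2.18
Step 3: exp(x) = 8.846
Step 4: n = 1/(exp(x)-1) = 0.1275

0.1275


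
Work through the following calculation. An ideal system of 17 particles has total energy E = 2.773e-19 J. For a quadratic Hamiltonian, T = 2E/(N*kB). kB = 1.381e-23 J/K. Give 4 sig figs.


Step 1: Numerator = 2*E = 2*2.773e-19 = 5.546e-19 J
Step 2: Denominator = N*kB = 17*1.381e-23 = 2.348e-22
Step 3: T = 5.546e-19 / 2.348e-22 = 2362 K

2362


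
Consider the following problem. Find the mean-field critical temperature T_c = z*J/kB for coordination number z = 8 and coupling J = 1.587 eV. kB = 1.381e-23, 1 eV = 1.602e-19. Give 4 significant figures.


Step 1: z*J = 8*1.587 = 12.7 eV
Step 2: Convert to Joules: 12.7*1.602e-19 = 2.034e-18 J
Step 3: T_c = 2.034e-18 / 1.381e-23 = 1.473e+05 K

1.473e+05


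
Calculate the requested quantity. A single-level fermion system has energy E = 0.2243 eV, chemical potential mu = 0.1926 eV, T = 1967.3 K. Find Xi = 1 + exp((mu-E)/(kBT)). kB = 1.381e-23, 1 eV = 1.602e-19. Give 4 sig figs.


Step 1: (mu - E) = 0.1926 - 0.2243 = -0.0317 eV
Step 2: x = (mu-E)*eV/(kB*T) = -0.0317*1.602e-19/(1.381e-23*1967.3) = -0.1869
Step 3: exp(x) = 0.8295
Step 4: Xi = 1 + 0.8295 = 1.83

1.83


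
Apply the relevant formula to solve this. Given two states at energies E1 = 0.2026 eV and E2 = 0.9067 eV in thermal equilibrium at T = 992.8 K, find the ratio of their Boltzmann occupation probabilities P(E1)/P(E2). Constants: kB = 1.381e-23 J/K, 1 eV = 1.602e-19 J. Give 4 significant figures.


Step 1: Compute energy difference dE = E1 - E2 = 0.2026 - 0.9067 = -0.7041 eV
Step 2: Convert to Joules: dE_J = -0.7041 * 1.602e-19 = -1.128e-19 J
Step 3: Compute exponent = -dE_J / (kB * T) = -(-1.128e-19) / (1.381e-23 * 992.8) = 8.227
Step 4: P(E1)/P(E2) = exp(8.227) = 3741

3741


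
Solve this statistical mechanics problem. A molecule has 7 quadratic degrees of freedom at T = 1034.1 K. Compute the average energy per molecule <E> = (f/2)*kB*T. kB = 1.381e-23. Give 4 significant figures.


Step 1: f/2 = 7/2 = 3.5
Step 2: kB*T = 1.381e-23 * 1034.1 = 1.428e-20
Step 3: <E> = 3.5 * 1.428e-20 = 4.998e-20 J

4.998e-20


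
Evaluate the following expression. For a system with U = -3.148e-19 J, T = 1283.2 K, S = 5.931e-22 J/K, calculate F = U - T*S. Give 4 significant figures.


Step 1: T*S = 1283.2 * 5.931e-22 = 7.611e-19 J
Step 2: F = U - T*S = -3.148e-19 - 7.611e-19
Step 3: F = -1.076e-18 J

-1.076e-18


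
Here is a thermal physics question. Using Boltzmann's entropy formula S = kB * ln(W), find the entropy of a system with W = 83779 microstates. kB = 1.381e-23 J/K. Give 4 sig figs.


Step 1: ln(W) = ln(83779) = 11.34
Step 2: S = kB * ln(W) = 1.381e-23 * 11.34
Step 3: S = 1.565e-22 J/K

1.565e-22


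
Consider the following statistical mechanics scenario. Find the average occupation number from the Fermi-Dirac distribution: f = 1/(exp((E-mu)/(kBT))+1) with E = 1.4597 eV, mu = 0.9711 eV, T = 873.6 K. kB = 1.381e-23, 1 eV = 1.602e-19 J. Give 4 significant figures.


Step 1: (E - mu) = 1.4597 - 0.9711 = 0.4886 eV
Step 2: Convert: (E-mu)*eV = 7.827e-20 J
Step 3: x = (E-mu)*eV/(kB*T) = 6.488
Step 4: f = 1/(exp(6.488)+1) = 0.001519

0.001519


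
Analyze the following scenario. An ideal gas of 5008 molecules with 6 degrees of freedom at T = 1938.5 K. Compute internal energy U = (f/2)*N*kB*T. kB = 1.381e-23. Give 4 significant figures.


Step 1: f/2 = 6/2 = 3.0
Step 2: N*kB*T = 5008*1.381e-23*1938.5 = 1.341e-16
Step 3: U = 3.0 * 1.341e-16 = 4.022e-16 J

4.022e-16


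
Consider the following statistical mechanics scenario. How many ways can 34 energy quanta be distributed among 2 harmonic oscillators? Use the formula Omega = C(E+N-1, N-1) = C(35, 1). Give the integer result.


Step 1: Use binomial coefficient C(35, 1)
Step 2: Numerator = 35! / 34!
Step 3: Denominator = 1!
Step 4: Omega = 35

35


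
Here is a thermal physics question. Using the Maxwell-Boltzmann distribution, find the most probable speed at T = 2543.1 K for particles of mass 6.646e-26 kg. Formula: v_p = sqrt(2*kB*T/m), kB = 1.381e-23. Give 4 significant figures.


Step 1: Numerator = 2*kB*T = 2*1.381e-23*2543.1 = 7.024e-20
Step 2: Ratio = 7.024e-20 / 6.646e-26 = 1.057e+06
Step 3: v_p = sqrt(1.057e+06) = 1028 m/s

1028


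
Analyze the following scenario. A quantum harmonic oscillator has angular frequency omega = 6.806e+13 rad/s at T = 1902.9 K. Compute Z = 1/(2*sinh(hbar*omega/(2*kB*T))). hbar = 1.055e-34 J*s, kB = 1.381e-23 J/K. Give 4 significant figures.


Step 1: Compute x = hbar*omega/(kB*T) = 1.055e-34*6.806e+13/(1.381e-23*1902.9) = 0.2732
Step 2: x/2 = 0.1366
Step 3: sinh(x/2) = 0.137
Step 4: Z = 1/(2*0.137) = 3.649

3.649


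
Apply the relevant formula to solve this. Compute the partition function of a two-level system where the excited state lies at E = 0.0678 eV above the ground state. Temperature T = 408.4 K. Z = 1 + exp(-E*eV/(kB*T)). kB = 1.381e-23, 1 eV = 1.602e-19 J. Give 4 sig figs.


Step 1: Compute beta*E = E*eV/(kB*T) = 0.0678*1.602e-19/(1.381e-23*408.4) = 1.926
Step 2: exp(-beta*E) = exp(-1.926) = 0.1458
Step 3: Z = 1 + 0.1458 = 1.146

1.146


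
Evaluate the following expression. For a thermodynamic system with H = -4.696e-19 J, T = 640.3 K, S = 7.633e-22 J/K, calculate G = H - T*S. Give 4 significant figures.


Step 1: T*S = 640.3 * 7.633e-22 = 4.887e-19 J
Step 2: G = H - T*S = -4.696e-19 - 4.887e-19
Step 3: G = -9.583e-19 J

-9.583e-19


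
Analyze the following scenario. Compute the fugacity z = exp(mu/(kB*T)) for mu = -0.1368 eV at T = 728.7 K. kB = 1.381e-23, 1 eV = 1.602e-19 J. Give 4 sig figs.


Step 1: Convert mu to Joules: -0.1368*1.602e-19 = -2.192e-20 J
Step 2: kB*T = 1.381e-23*728.7 = 1.006e-20 J
Step 3: mu/(kB*T) = -2.178
Step 4: z = exp(-2.178) = 0.1133

0.1133


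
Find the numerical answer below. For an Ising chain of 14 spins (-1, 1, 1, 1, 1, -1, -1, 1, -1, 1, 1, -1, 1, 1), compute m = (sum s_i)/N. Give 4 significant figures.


Step 1: Count up spins (+1): 9, down spins (-1): 5
Step 2: Total magnetization M = 9 - 5 = 4
Step 3: m = M/N = 4/14 = 0.2857

0.2857


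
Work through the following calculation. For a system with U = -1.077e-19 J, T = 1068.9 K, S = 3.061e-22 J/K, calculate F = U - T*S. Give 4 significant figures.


Step 1: T*S = 1068.9 * 3.061e-22 = 3.272e-19 J
Step 2: F = U - T*S = -1.077e-19 - 3.272e-19
Step 3: F = -4.349e-19 J

-4.349e-19


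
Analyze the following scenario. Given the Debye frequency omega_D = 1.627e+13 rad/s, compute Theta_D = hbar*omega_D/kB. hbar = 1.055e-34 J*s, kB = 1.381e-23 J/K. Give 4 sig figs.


Step 1: hbar*omega_D = 1.055e-34 * 1.627e+13 = 1.716e-21 J
Step 2: Theta_D = 1.716e-21 / 1.381e-23
Step 3: Theta_D = 124.3 K

124.3


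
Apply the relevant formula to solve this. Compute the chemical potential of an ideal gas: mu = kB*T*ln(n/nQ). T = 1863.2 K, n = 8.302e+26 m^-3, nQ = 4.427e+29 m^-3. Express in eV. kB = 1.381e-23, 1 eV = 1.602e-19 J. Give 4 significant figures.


Step 1: n/nQ = 8.302e+26/4.427e+29 = 0.001875
Step 2: ln(n/nQ) = -6.279
Step 3: mu = kB*T*ln(n/nQ) = 2.573e-20*-6.279 = -1.616e-19 J
Step 4: Convert to eV: -1.616e-19/1.602e-19 = -1.009 eV

-1.009


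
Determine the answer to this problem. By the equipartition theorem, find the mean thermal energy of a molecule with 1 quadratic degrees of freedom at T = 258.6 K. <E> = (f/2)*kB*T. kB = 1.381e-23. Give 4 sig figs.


Step 1: f/2 = 1/2 = 0.5
Step 2: kB*T = 1.381e-23 * 258.6 = 3.571e-21
Step 3: <E> = 0.5 * 3.571e-21 = 1.786e-21 J

1.786e-21


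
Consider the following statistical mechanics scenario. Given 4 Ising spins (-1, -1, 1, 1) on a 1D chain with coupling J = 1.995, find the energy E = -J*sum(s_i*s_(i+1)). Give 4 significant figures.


Step 1: Nearest-neighbor products: 1, -1, 1
Step 2: Sum of products = 1
Step 3: E = -1.995 * 1 = -1.995

-1.995


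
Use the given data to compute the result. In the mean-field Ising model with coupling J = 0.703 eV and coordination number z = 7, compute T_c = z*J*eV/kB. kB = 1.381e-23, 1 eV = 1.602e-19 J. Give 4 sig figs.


Step 1: z*J = 7*0.703 = 4.921 eV
Step 2: Convert to Joules: 4.921*1.602e-19 = 7.883e-19 J
Step 3: T_c = 7.883e-19 / 1.381e-23 = 5.709e+04 K

5.709e+04


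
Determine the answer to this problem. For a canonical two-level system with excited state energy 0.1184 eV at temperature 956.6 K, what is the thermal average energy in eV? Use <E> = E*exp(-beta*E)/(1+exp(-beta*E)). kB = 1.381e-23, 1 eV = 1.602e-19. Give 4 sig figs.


Step 1: beta*E = 0.1184*1.602e-19/(1.381e-23*956.6) = 1.436
Step 2: exp(-beta*E) = 0.2379
Step 3: <E> = 0.1184*0.2379/(1+0.2379) = 0.02276 eV

0.02276


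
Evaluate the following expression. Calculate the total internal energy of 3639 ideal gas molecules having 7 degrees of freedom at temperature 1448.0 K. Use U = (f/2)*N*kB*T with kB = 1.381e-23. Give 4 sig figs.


Step 1: f/2 = 7/2 = 3.5
Step 2: N*kB*T = 3639*1.381e-23*1448.0 = 7.277e-17
Step 3: U = 3.5 * 7.277e-17 = 2.547e-16 J

2.547e-16


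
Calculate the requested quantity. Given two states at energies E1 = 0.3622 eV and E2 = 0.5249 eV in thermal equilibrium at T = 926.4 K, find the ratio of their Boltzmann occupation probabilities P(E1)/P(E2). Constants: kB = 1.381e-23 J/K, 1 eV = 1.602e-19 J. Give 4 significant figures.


Step 1: Compute energy difference dE = E1 - E2 = 0.3622 - 0.5249 = -0.1627 eV
Step 2: Convert to Joules: dE_J = -0.1627 * 1.602e-19 = -2.606e-20 J
Step 3: Compute exponent = -dE_J / (kB * T) = -(-2.606e-20) / (1.381e-23 * 926.4) = 2.037
Step 4: P(E1)/P(E2) = exp(2.037) = 7.67

7.67


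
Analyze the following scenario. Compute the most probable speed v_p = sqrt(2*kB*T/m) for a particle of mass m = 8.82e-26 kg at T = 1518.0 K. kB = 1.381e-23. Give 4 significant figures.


Step 1: Numerator = 2*kB*T = 2*1.381e-23*1518.0 = 4.193e-20
Step 2: Ratio = 4.193e-20 / 8.82e-26 = 4.754e+05
Step 3: v_p = sqrt(4.754e+05) = 689.5 m/s

689.5


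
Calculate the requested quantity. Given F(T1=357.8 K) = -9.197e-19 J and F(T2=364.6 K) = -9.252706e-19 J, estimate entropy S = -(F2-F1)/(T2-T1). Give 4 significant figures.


Step 1: dF = F2 - F1 = -9.252706e-19 - (-9.197e-19) = -5.5706e-21 J
Step 2: dT = T2 - T1 = 364.6 - 357.8 = 6.8 K
Step 3: S = -dF/dT = -(-5.5706e-21)/6.8 = 8.192e-22 J/K

8.192e-22


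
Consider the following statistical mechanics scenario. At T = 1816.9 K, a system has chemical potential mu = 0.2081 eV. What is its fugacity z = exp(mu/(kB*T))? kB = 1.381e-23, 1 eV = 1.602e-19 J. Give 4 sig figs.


Step 1: Convert mu to Joules: 0.2081*1.602e-19 = 3.334e-20 J
Step 2: kB*T = 1.381e-23*1816.9 = 2.509e-20 J
Step 3: mu/(kB*T) = 1.329
Step 4: z = exp(1.329) = 3.776

3.776


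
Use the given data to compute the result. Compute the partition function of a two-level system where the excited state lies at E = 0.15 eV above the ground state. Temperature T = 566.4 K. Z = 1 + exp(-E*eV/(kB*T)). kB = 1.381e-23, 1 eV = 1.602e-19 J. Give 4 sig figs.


Step 1: Compute beta*E = E*eV/(kB*T) = 0.15*1.602e-19/(1.381e-23*566.4) = 3.072
Step 2: exp(-beta*E) = exp(-3.072) = 0.04632
Step 3: Z = 1 + 0.04632 = 1.046

1.046


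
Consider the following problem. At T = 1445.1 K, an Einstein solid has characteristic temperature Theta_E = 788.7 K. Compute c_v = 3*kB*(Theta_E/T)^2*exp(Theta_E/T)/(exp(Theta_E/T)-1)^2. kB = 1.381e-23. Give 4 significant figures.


Step 1: x = Theta_E/T = 788.7/1445.1 = 0.5458
Step 2: x^2 = 0.2979
Step 3: exp(x) = 1.726
Step 4: c_v = 3*1.381e-23*0.2979*1.726/(1.726-1)^2 = 4.042e-23

4.042e-23


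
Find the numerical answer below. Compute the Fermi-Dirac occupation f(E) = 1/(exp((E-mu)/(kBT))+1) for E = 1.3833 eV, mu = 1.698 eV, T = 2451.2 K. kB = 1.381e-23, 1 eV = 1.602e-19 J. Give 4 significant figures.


Step 1: (E - mu) = 1.3833 - 1.698 = -0.3147 eV
Step 2: Convert: (E-mu)*eV = -5.041e-20 J
Step 3: x = (E-mu)*eV/(kB*T) = -1.489
Step 4: f = 1/(exp(-1.489)+1) = 0.816

0.816


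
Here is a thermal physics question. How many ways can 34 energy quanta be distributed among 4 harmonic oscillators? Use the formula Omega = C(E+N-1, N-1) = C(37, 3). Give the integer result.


Step 1: Use binomial coefficient C(37, 3)
Step 2: Numerator = 37! / 34!
Step 3: Denominator = 3!
Step 4: Omega = 7770

7770


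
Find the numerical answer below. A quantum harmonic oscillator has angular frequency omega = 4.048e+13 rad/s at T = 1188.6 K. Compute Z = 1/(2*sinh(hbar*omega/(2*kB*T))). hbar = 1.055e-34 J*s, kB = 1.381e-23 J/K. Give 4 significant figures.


Step 1: Compute x = hbar*omega/(kB*T) = 1.055e-34*4.048e+13/(1.381e-23*1188.6) = 0.2602
Step 2: x/2 = 0.1301
Step 3: sinh(x/2) = 0.1305
Step 4: Z = 1/(2*0.1305) = 3.833

3.833


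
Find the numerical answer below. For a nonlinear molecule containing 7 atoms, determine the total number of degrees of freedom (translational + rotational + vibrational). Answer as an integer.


Step 1: Translational DOF = 3
Step 2: Rotational DOF (nonlinear) = 3
Step 3: Vibrational DOF = 3*7 - 6 = 15
Step 4: Total = 3 + 3 + 15 = 21

21


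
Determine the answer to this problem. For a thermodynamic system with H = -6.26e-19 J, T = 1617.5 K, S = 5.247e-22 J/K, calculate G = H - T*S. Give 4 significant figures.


Step 1: T*S = 1617.5 * 5.247e-22 = 8.487e-19 J
Step 2: G = H - T*S = -6.26e-19 - 8.487e-19
Step 3: G = -1.475e-18 J

-1.475e-18


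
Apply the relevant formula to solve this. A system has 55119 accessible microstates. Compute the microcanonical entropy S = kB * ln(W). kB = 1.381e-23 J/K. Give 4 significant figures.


Step 1: ln(W) = ln(55119) = 10.92
Step 2: S = kB * ln(W) = 1.381e-23 * 10.92
Step 3: S = 1.508e-22 J/K

1.508e-22


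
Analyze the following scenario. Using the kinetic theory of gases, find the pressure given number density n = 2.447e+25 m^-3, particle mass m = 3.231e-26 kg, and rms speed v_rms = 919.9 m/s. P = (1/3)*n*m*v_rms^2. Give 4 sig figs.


Step 1: v_rms^2 = 919.9^2 = 8.462e+05
Step 2: n*m = 2.447e+25*3.231e-26 = 0.7906
Step 3: P = (1/3)*0.7906*8.462e+05 = 2.23e+05 Pa

2.23e+05


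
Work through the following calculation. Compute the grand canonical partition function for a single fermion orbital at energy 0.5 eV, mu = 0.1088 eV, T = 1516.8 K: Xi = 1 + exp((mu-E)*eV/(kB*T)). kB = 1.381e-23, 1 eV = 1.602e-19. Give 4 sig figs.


Step 1: (mu - E) = 0.1088 - 0.5 = -0.3912 eV
Step 2: x = (mu-E)*eV/(kB*T) = -0.3912*1.602e-19/(1.381e-23*1516.8) = -2.992
Step 3: exp(x) = 0.05019
Step 4: Xi = 1 + 0.05019 = 1.05

1.05


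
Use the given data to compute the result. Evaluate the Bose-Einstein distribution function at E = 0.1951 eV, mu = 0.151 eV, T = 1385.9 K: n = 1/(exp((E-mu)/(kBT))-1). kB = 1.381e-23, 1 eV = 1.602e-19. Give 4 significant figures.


Step 1: (E - mu) = 0.0441 eV
Step 2: x = (E-mu)*eV/(kB*T) = 0.0441*1.602e-19/(1.381e-23*1385.9) = 0.3691
Step 3: exp(x) = 1.446
Step 4: n = 1/(exp(x)-1) = 2.24

2.24


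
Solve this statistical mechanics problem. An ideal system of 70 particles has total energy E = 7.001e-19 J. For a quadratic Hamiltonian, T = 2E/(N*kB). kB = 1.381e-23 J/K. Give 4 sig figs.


Step 1: Numerator = 2*E = 2*7.001e-19 = 1.4e-18 J
Step 2: Denominator = N*kB = 70*1.381e-23 = 9.667e-22
Step 3: T = 1.4e-18 / 9.667e-22 = 1448 K

1448


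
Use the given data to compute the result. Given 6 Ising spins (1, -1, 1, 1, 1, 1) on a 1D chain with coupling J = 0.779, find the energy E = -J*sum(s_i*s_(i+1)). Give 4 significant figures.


Step 1: Nearest-neighbor products: -1, -1, 1, 1, 1
Step 2: Sum of products = 1
Step 3: E = -0.779 * 1 = -0.779

-0.779


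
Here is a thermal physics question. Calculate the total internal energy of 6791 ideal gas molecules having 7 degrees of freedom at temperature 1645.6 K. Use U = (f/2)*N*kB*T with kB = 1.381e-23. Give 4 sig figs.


Step 1: f/2 = 7/2 = 3.5
Step 2: N*kB*T = 6791*1.381e-23*1645.6 = 1.543e-16
Step 3: U = 3.5 * 1.543e-16 = 5.402e-16 J

5.402e-16


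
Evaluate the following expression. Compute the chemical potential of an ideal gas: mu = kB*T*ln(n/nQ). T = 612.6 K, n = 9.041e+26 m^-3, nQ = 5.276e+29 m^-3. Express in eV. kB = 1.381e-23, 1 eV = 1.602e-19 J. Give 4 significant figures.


Step 1: n/nQ = 9.041e+26/5.276e+29 = 0.001714
Step 2: ln(n/nQ) = -6.369
Step 3: mu = kB*T*ln(n/nQ) = 8.46e-21*-6.369 = -5.388e-20 J
Step 4: Convert to eV: -5.388e-20/1.602e-19 = -0.3363 eV

-0.3363


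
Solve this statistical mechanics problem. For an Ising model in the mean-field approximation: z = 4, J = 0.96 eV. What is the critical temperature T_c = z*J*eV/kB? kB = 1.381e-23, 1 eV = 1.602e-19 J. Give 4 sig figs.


Step 1: z*J = 4*0.96 = 3.84 eV
Step 2: Convert to Joules: 3.84*1.602e-19 = 6.152e-19 J
Step 3: T_c = 6.152e-19 / 1.381e-23 = 4.455e+04 K

4.455e+04


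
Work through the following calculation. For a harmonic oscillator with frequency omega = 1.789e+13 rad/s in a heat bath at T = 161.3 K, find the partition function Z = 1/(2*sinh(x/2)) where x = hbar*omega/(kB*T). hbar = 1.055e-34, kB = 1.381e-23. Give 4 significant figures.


Step 1: Compute x = hbar*omega/(kB*T) = 1.055e-34*1.789e+13/(1.381e-23*161.3) = 0.8473
Step 2: x/2 = 0.4236
Step 3: sinh(x/2) = 0.4364
Step 4: Z = 1/(2*0.4364) = 1.146

1.146


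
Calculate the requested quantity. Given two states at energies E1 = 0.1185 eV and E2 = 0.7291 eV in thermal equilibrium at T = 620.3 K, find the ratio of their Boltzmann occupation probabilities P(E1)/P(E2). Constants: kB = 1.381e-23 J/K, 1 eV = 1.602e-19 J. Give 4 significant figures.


Step 1: Compute energy difference dE = E1 - E2 = 0.1185 - 0.7291 = -0.6106 eV
Step 2: Convert to Joules: dE_J = -0.6106 * 1.602e-19 = -9.782e-20 J
Step 3: Compute exponent = -dE_J / (kB * T) = -(-9.782e-20) / (1.381e-23 * 620.3) = 11.42
Step 4: P(E1)/P(E2) = exp(11.42) = 9.102e+04

9.102e+04


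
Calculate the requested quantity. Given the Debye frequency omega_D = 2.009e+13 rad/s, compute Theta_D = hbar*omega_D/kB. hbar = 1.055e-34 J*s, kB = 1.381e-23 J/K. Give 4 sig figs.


Step 1: hbar*omega_D = 1.055e-34 * 2.009e+13 = 2.119e-21 J
Step 2: Theta_D = 2.119e-21 / 1.381e-23
Step 3: Theta_D = 153.5 K

153.5


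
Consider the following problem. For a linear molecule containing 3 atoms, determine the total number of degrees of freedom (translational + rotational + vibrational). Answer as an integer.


Step 1: Translational DOF = 3
Step 2: Rotational DOF (linear) = 2
Step 3: Vibrational DOF = 3*3 - 5 = 4
Step 4: Total = 3 + 2 + 4 = 9

9


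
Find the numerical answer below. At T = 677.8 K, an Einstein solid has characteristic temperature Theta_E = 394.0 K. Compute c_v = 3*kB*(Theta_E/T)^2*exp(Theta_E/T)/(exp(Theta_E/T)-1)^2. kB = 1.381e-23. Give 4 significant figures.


Step 1: x = Theta_E/T = 394.0/677.8 = 0.5813
Step 2: x^2 = 0.3379
Step 3: exp(x) = 1.788
Step 4: c_v = 3*1.381e-23*0.3379*1.788/(1.788-1)^2 = 4.028e-23

4.028e-23


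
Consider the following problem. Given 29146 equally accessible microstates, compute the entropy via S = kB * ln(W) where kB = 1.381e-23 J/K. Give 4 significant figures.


Step 1: ln(W) = ln(29146) = 10.28
Step 2: S = kB * ln(W) = 1.381e-23 * 10.28
Step 3: S = 1.42e-22 J/K

1.42e-22


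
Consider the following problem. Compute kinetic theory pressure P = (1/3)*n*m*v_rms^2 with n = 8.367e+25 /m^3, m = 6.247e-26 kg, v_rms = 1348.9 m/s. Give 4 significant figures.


Step 1: v_rms^2 = 1348.9^2 = 1.82e+06
Step 2: n*m = 8.367e+25*6.247e-26 = 5.227
Step 3: P = (1/3)*5.227*1.82e+06 = 3.17e+06 Pa

3.17e+06


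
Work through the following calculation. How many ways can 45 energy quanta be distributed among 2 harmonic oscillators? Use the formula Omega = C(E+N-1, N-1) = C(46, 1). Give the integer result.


Step 1: Use binomial coefficient C(46, 1)
Step 2: Numerator = 46! / 45!
Step 3: Denominator = 1!
Step 4: Omega = 46

46


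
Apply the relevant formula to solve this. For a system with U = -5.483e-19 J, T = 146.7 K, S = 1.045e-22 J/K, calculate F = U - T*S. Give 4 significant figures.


Step 1: T*S = 146.7 * 1.045e-22 = 1.533e-20 J
Step 2: F = U - T*S = -5.483e-19 - 1.533e-20
Step 3: F = -5.636e-19 J

-5.636e-19


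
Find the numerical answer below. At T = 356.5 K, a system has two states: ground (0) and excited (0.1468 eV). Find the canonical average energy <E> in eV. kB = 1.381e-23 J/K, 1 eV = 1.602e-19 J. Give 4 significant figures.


Step 1: beta*E = 0.1468*1.602e-19/(1.381e-23*356.5) = 4.777
Step 2: exp(-beta*E) = 0.008423
Step 3: <E> = 0.1468*0.008423/(1+0.008423) = 0.001226 eV

0.001226


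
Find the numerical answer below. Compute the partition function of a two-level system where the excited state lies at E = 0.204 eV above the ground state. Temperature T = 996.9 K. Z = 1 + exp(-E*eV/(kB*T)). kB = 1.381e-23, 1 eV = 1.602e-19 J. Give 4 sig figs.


Step 1: Compute beta*E = E*eV/(kB*T) = 0.204*1.602e-19/(1.381e-23*996.9) = 2.374
Step 2: exp(-beta*E) = exp(-2.374) = 0.09312
Step 3: Z = 1 + 0.09312 = 1.093

1.093


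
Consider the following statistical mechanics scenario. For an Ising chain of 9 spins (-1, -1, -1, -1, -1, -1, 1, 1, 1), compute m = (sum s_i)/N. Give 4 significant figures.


Step 1: Count up spins (+1): 3, down spins (-1): 6
Step 2: Total magnetization M = 3 - 6 = -3
Step 3: m = M/N = -3/9 = -0.3333

-0.3333


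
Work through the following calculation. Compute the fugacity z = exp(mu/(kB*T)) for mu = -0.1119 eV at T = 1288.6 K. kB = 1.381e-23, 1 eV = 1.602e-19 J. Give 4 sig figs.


Step 1: Convert mu to Joules: -0.1119*1.602e-19 = -1.793e-20 J
Step 2: kB*T = 1.381e-23*1288.6 = 1.78e-20 J
Step 3: mu/(kB*T) = -1.007
Step 4: z = exp(-1.007) = 0.3652

0.3652


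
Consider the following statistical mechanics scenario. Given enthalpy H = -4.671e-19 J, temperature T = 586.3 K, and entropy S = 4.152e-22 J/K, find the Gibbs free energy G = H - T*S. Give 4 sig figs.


Step 1: T*S = 586.3 * 4.152e-22 = 2.434e-19 J
Step 2: G = H - T*S = -4.671e-19 - 2.434e-19
Step 3: G = -7.105e-19 J

-7.105e-19


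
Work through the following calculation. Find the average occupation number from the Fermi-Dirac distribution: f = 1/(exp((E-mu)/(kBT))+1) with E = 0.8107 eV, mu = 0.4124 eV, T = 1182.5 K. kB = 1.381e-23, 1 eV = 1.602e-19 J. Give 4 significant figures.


Step 1: (E - mu) = 0.8107 - 0.4124 = 0.3983 eV
Step 2: Convert: (E-mu)*eV = 6.381e-20 J
Step 3: x = (E-mu)*eV/(kB*T) = 3.907
Step 4: f = 1/(exp(3.907)+1) = 0.0197

0.0197


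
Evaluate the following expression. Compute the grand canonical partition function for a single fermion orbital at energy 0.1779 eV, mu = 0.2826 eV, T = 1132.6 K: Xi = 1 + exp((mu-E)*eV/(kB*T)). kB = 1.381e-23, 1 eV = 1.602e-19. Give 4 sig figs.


Step 1: (mu - E) = 0.2826 - 0.1779 = 0.1047 eV
Step 2: x = (mu-E)*eV/(kB*T) = 0.1047*1.602e-19/(1.381e-23*1132.6) = 1.072
Step 3: exp(x) = 2.922
Step 4: Xi = 1 + 2.922 = 3.922

3.922


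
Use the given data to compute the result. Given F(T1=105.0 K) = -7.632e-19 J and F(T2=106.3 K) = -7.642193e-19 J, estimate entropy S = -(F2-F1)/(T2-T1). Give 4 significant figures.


Step 1: dF = F2 - F1 = -7.642193e-19 - (-7.632e-19) = -1.0193e-21 J
Step 2: dT = T2 - T1 = 106.3 - 105.0 = 1.3 K
Step 3: S = -dF/dT = -(-1.0193e-21)/1.3 = 7.841e-22 J/K

7.841e-22


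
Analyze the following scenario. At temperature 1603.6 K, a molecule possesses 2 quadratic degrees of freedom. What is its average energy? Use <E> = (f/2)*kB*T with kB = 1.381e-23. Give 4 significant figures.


Step 1: f/2 = 2/2 = 1
Step 2: kB*T = 1.381e-23 * 1603.6 = 2.215e-20
Step 3: <E> = 1 * 2.215e-20 = 2.215e-20 J

2.215e-20


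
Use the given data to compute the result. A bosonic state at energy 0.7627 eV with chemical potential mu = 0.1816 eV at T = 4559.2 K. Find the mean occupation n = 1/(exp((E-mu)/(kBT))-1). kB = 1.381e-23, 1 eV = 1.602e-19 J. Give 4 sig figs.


Step 1: (E - mu) = 0.5811 eV
Step 2: x = (E-mu)*eV/(kB*T) = 0.5811*1.602e-19/(1.381e-23*4559.2) = 1.479
Step 3: exp(x) = 4.387
Step 4: n = 1/(exp(x)-1) = 0.2953

0.2953


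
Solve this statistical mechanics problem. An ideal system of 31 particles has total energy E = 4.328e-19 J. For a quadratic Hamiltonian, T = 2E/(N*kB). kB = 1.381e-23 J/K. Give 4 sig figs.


Step 1: Numerator = 2*E = 2*4.328e-19 = 8.656e-19 J
Step 2: Denominator = N*kB = 31*1.381e-23 = 4.281e-22
Step 3: T = 8.656e-19 / 4.281e-22 = 2022 K

2022


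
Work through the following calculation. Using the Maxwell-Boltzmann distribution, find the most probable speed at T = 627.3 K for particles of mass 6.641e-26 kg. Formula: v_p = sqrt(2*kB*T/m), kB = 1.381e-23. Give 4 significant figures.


Step 1: Numerator = 2*kB*T = 2*1.381e-23*627.3 = 1.733e-20
Step 2: Ratio = 1.733e-20 / 6.641e-26 = 2.609e+05
Step 3: v_p = sqrt(2.609e+05) = 510.8 m/s

510.8


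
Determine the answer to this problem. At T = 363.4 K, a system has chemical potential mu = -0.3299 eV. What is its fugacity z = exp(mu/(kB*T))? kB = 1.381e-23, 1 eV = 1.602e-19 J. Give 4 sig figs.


Step 1: Convert mu to Joules: -0.3299*1.602e-19 = -5.285e-20 J
Step 2: kB*T = 1.381e-23*363.4 = 5.019e-21 J
Step 3: mu/(kB*T) = -10.53
Step 4: z = exp(-10.53) = 2.67e-05

2.67e-05


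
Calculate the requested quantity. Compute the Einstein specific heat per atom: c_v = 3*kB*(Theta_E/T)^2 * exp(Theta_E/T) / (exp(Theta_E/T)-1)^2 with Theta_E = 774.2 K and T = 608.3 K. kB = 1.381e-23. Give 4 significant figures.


Step 1: x = Theta_E/T = 774.2/608.3 = 1.273
Step 2: x^2 = 1.62
Step 3: exp(x) = 3.571
Step 4: c_v = 3*1.381e-23*1.62*3.571/(3.571-1)^2 = 3.626e-23

3.626e-23


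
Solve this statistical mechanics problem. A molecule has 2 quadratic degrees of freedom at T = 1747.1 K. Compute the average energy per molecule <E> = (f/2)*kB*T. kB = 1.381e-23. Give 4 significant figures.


Step 1: f/2 = 2/2 = 1
Step 2: kB*T = 1.381e-23 * 1747.1 = 2.413e-20
Step 3: <E> = 1 * 2.413e-20 = 2.413e-20 J

2.413e-20


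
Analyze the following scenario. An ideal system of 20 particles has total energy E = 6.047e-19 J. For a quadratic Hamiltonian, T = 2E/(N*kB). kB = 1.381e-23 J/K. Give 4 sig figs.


Step 1: Numerator = 2*E = 2*6.047e-19 = 1.209e-18 J
Step 2: Denominator = N*kB = 20*1.381e-23 = 2.762e-22
Step 3: T = 1.209e-18 / 2.762e-22 = 4379 K

4379


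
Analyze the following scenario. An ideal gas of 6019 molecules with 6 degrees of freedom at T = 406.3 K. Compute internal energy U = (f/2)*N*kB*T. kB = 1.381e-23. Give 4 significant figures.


Step 1: f/2 = 6/2 = 3.0
Step 2: N*kB*T = 6019*1.381e-23*406.3 = 3.377e-17
Step 3: U = 3.0 * 3.377e-17 = 1.013e-16 J

1.013e-16


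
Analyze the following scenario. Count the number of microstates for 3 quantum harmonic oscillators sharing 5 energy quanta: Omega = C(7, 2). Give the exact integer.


Step 1: Use binomial coefficient C(7, 2)
Step 2: Numerator = 7! / 5!
Step 3: Denominator = 2!
Step 4: Omega = 21

21


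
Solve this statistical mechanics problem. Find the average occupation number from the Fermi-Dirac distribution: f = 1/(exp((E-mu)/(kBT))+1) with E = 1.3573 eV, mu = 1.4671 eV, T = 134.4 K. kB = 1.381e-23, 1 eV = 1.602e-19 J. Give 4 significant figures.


Step 1: (E - mu) = 1.3573 - 1.4671 = -0.1098 eV
Step 2: Convert: (E-mu)*eV = -1.759e-20 J
Step 3: x = (E-mu)*eV/(kB*T) = -9.477
Step 4: f = 1/(exp(-9.477)+1) = 0.9999

0.9999


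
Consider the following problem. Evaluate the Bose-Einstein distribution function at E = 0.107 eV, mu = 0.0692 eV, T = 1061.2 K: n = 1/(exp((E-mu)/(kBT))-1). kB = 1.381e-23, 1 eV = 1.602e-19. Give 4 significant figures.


Step 1: (E - mu) = 0.0378 eV
Step 2: x = (E-mu)*eV/(kB*T) = 0.0378*1.602e-19/(1.381e-23*1061.2) = 0.4132
Step 3: exp(x) = 1.512
Step 4: n = 1/(exp(x)-1) = 1.954

1.954


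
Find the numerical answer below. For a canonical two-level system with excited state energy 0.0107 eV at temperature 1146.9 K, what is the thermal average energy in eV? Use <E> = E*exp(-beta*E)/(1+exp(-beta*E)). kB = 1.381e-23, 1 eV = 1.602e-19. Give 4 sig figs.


Step 1: beta*E = 0.0107*1.602e-19/(1.381e-23*1146.9) = 0.1082
Step 2: exp(-beta*E) = 0.8974
Step 3: <E> = 0.0107*0.8974/(1+0.8974) = 0.005061 eV

0.005061


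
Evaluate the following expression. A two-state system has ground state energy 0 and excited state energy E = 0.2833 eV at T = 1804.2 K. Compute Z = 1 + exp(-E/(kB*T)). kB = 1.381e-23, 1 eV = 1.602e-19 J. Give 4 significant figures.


Step 1: Compute beta*E = E*eV/(kB*T) = 0.2833*1.602e-19/(1.381e-23*1804.2) = 1.822
Step 2: exp(-beta*E) = exp(-1.822) = 0.1618
Step 3: Z = 1 + 0.1618 = 1.162

1.162


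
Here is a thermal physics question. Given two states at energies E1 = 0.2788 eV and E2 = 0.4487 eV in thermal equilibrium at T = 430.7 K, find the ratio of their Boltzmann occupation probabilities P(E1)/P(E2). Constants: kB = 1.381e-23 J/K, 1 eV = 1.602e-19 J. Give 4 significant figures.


Step 1: Compute energy difference dE = E1 - E2 = 0.2788 - 0.4487 = -0.1699 eV
Step 2: Convert to Joules: dE_J = -0.1699 * 1.602e-19 = -2.722e-20 J
Step 3: Compute exponent = -dE_J / (kB * T) = -(-2.722e-20) / (1.381e-23 * 430.7) = 4.576
Step 4: P(E1)/P(E2) = exp(4.576) = 97.13

97.13


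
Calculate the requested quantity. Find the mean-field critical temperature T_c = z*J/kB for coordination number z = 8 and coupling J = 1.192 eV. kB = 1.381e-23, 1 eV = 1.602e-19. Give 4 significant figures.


Step 1: z*J = 8*1.192 = 9.536 eV
Step 2: Convert to Joules: 9.536*1.602e-19 = 1.528e-18 J
Step 3: T_c = 1.528e-18 / 1.381e-23 = 1.106e+05 K

1.106e+05
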